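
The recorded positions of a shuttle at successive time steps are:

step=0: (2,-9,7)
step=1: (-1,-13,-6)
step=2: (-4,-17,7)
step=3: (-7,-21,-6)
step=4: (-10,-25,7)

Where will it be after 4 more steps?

(-22,-41,7)

First: linear, -3 per step → -22 at step 8.
Second: linear, -4 per step → -41 at step 8.
Third: cycles through 7, -6 every 2 steps. Step 8 lands at position 0 of the cycle → 7.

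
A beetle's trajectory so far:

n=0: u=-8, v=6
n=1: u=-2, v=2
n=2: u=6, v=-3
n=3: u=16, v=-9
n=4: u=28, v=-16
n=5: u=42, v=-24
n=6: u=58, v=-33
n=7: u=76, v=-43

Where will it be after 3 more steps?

u=142, v=-79

First differences are (+6, -4), (+8, -5), (+10, -6), (+12, -7), (+14, -8), (+16, -9), (+18, -10); their common second difference is (+2, -1) (constant acceleration).
step 8: u=76, v=-43 + (+20, -11) → u=96, v=-54
step 9: u=96, v=-54 + (+22, -12) → u=118, v=-66
step 10: u=118, v=-66 + (+24, -13) → u=142, v=-79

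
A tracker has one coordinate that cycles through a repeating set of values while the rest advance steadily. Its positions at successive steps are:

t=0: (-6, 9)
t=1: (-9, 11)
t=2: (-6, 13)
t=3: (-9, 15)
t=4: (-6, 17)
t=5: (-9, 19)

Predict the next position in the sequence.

(-6, 21)

First: cycles through -6, -9 every 2 steps. Step 6 lands at position 0 of the cycle → -6.
Second: linear, +2 per step → 21 at step 6.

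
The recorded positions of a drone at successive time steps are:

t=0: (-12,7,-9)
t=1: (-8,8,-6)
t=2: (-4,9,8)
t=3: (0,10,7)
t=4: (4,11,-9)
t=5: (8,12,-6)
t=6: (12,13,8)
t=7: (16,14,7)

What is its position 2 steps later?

(24,16,-6)

First: linear, +4 per step → 24 at step 9.
Second: linear, +1 per step → 16 at step 9.
Third: cycles through -9, -6, 8, 7 every 4 steps. Step 9 lands at position 1 of the cycle → -6.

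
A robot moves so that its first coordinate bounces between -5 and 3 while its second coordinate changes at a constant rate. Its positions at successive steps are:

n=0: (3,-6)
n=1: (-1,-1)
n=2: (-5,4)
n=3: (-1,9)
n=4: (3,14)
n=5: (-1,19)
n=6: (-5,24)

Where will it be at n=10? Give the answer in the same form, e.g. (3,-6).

The first coordinate reflects between -5 and 3, moving 4 per step.
  step 7: -5 → -1
  step 8: -1 → 3
  step 9: 3 → -1
  step 10: -1 → -5
The second coordinate changes by +5 each step: at step 10 it is 44.

(-5,44)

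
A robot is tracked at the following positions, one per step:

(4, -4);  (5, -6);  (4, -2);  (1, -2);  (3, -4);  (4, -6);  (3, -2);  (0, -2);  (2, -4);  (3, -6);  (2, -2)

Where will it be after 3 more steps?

Step-to-step displacements: (+1, -2), (-1, +4), (-3, +0), (+2, -2), (+1, -2), (-1, +4), (-3, +0), (+2, -2), (+1, -2), (-1, +4) — a repeating cycle of length 4.
step 11: apply (-3, +0) → (-1, -2)
step 12: apply (+2, -2) → (1, -4)
step 13: apply (+1, -2) → (2, -6)

(2, -6)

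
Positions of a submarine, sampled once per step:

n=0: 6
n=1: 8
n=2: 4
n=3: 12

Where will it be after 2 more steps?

28

Consecutive displacements +2, -4, +8 scale by a factor of -2 each step.
step 4: 12 − 16 → -4
step 5: -4 + 32 → 28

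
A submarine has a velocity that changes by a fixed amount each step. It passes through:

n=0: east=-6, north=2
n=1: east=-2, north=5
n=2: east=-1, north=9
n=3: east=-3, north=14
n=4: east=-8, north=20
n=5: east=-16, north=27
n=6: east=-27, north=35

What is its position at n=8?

east=-58, north=54

Taking differences between consecutive positions: (+4, +3), (+1, +4), (-2, +5), (-5, +6), (-8, +7), (-11, +8). These grow by (-3, +1) each step.
step 7: east=-27, north=35 + (-14, +9) → east=-41, north=44
step 8: east=-41, north=44 + (-17, +10) → east=-58, north=54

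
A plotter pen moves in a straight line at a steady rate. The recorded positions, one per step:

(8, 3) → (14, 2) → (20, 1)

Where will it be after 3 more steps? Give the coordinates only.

Constant displacement of (+6, -1) per step.
step 3: (20, 1) + (+6, -1) → (26, 0)
step 4: (26, 0) + (+6, -1) → (32, -1)
step 5: (32, -1) + (+6, -1) → (38, -2)

(38, -2)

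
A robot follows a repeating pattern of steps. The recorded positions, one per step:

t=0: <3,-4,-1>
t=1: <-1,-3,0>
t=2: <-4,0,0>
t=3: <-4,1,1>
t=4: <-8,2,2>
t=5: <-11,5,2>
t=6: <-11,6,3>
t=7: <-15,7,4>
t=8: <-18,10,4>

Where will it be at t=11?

<-25,15,6>

Differencing gives <-4,+1,+1>, <-3,+3,+0>, <+0,+1,+1>, <-4,+1,+1>, <-3,+3,+0>, <+0,+1,+1>, <-4,+1,+1>, <-3,+3,+0>. This is the pattern <-4,+1,+1>, <-3,+3,+0>, <+0,+1,+1> repeated.
step 9: apply <+0,+1,+1> → <-18,11,5>
step 10: apply <-4,+1,+1> → <-22,12,6>
step 11: apply <-3,+3,+0> → <-25,15,6>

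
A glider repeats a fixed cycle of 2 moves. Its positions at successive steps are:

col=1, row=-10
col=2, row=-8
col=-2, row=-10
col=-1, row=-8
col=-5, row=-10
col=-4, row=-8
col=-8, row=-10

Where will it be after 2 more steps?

Differencing gives (+1,+2), (-4,-2), (+1,+2), (-4,-2), (+1,+2), (-4,-2). This is the pattern (+1,+2), (-4,-2) repeated.
step 7: apply (+1,+2) → col=-7, row=-8
step 8: apply (-4,-2) → col=-11, row=-10

col=-11, row=-10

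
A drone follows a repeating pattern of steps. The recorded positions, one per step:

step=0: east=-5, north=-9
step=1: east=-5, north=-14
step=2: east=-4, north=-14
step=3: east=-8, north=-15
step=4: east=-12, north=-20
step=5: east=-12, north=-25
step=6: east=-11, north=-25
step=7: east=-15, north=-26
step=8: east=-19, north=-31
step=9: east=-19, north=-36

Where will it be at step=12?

east=-26, north=-42

The moves between consecutive positions are (+0, -5), (+1, +0), (-4, -1), (-4, -5), (+0, -5), (+1, +0), (-4, -1), (-4, -5), (+0, -5); they repeat the 4-cycle [(+0, -5), (+1, +0), (-4, -1), (-4, -5)].
step 10: apply (+1, +0) → east=-18, north=-36
step 11: apply (-4, -1) → east=-22, north=-37
step 12: apply (-4, -5) → east=-26, north=-42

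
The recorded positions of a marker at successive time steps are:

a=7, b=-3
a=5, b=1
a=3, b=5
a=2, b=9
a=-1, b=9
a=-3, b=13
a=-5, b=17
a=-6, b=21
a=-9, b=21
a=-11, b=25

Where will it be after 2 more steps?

Step-to-step displacements: (-2, +4), (-2, +4), (-1, +4), (-3, +0), (-2, +4), (-2, +4), (-1, +4), (-3, +0), (-2, +4) — a repeating cycle of length 4.
step 10: apply (-2, +4) → a=-13, b=29
step 11: apply (-1, +4) → a=-14, b=33

a=-14, b=33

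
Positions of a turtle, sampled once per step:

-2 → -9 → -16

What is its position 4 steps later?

-44

Each step adds -7 to the position.
step 3: -16 − 7 → -23
step 4: -23 − 7 → -30
step 5: -30 − 7 → -37
step 6: -37 − 7 → -44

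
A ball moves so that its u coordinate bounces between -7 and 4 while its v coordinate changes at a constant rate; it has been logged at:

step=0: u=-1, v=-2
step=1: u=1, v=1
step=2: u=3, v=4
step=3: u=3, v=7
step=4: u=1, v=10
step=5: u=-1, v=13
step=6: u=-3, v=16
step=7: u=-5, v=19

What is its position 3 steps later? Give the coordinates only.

u=-3, v=28

The u coordinate travels 2 per step and bounces off the walls at -7 and 4.
  step 8: -5 → -7
  step 9: -7 → -5
  step 10: -5 → -3
The v coordinate changes by +3 each step: at step 10 it is 28.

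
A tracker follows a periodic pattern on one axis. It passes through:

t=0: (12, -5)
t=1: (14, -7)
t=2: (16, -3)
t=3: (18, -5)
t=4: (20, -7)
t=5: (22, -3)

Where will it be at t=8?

First: linear, +2 per step → 28 at step 8.
Second: cycles through -5, -7, -3 every 3 steps. Step 8 lands at position 2 of the cycle → -3.

(28, -3)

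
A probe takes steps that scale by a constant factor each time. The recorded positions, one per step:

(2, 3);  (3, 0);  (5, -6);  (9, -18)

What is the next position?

(17, -42)

The jumps are (+1, -3), (+2, -6), (+4, -12) — a geometric progression with ratio 2.
step 4: (9, -18) + (+8, -24) → (17, -42)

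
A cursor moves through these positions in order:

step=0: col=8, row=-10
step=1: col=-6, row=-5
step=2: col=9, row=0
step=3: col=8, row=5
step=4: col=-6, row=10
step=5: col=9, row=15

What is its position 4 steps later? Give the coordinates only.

Col: cycles through 8, -6, 9 every 3 steps. Step 9 lands at position 0 of the cycle → 8.
Row: linear, +5 per step → 35 at step 9.

col=8, row=35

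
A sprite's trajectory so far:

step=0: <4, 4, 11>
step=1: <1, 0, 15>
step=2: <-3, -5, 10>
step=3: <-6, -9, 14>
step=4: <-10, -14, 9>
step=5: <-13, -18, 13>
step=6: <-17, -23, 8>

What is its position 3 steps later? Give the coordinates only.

Step-to-step displacements: <-3, -4, +4>, <-4, -5, -5>, <-3, -4, +4>, <-4, -5, -5>, <-3, -4, +4>, <-4, -5, -5> — a repeating cycle of length 2.
step 7: apply <-3, -4, +4> → <-20, -27, 12>
step 8: apply <-4, -5, -5> → <-24, -32, 7>
step 9: apply <-3, -4, +4> → <-27, -36, 11>

<-27, -36, 11>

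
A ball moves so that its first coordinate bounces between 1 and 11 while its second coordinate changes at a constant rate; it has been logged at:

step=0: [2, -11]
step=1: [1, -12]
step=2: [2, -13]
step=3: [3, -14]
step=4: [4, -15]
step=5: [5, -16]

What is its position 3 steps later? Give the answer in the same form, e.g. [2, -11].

The first coordinate travels 1 per step and bounces off the walls at 1 and 11.
  step 6: 5 → 6
  step 7: 6 → 7
  step 8: 7 → 8
The second coordinate changes by -1 each step: at step 8 it is -19.

[8, -19]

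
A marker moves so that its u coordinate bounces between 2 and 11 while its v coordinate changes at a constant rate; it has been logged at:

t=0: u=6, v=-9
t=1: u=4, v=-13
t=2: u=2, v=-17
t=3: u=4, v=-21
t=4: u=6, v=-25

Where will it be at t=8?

The u coordinate reflects between 2 and 11, moving 2 per step.
  step 5: 6 → 8
  step 6: 8 → 10
  step 7: 10 → 10
  step 8: 10 → 8
The v coordinate changes by -4 each step: at step 8 it is -41.

u=8, v=-41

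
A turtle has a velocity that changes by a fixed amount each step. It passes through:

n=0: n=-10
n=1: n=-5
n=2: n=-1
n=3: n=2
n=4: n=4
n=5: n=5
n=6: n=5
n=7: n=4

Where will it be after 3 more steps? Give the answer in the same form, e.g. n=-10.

n=-5

Successive displacements: +5, +4, +3, +2, +1, +0, -1 — each changes by -1.
step 8: 4 − 2 → n=2
step 9: 2 − 3 → n=-1
step 10: -1 − 4 → n=-5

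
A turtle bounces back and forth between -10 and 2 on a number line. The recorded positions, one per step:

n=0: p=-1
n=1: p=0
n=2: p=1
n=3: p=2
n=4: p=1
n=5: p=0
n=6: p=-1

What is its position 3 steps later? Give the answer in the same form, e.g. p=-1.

The value travels 1 per step and bounces off the walls at -10 and 2.
  step 7: -1 → -2
  step 8: -2 → -3
  step 9: -3 → -4

p=-4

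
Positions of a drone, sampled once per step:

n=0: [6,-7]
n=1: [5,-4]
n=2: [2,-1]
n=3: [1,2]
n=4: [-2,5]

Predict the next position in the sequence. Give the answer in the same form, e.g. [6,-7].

Step-to-step displacements: [-1,+3], [-3,+3], [-1,+3], [-3,+3] — a repeating cycle of length 2.
step 5: apply [-1,+3] → [-3,8]

[-3,8]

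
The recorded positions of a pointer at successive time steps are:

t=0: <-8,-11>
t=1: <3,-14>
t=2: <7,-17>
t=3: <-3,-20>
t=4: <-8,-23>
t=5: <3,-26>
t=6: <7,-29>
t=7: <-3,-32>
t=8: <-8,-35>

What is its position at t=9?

<3,-38>

First: cycles through -8, 3, 7, -3 every 4 steps. Step 9 lands at position 1 of the cycle → 3.
Second: linear, -3 per step → -38 at step 9.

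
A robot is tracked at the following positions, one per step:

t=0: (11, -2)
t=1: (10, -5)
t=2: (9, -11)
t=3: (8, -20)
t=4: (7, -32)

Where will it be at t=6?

(5, -65)

First differences are (-1, -3), (-1, -6), (-1, -9), (-1, -12); their common second difference is (+0, -3) (constant acceleration).
step 5: (7, -32) + (-1, -15) → (6, -47)
step 6: (6, -47) + (-1, -18) → (5, -65)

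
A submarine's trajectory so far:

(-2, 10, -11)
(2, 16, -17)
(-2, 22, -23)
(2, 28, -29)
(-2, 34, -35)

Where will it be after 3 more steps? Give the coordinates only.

The first coordinate repeats the cycle [-2, 2] with period 2; step 7 mod 2 = 1, giving 2.
The second coordinate changes by +6 each step, so at step 7 it is 10 + 7·(6) = 52.
The third coordinate changes by -6 each step, so at step 7 it is -11 + 7·(-6) = -53.

(2, 52, -53)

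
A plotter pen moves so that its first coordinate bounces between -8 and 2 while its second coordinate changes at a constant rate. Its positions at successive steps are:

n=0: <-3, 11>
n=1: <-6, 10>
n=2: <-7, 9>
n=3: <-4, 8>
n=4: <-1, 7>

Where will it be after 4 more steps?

<-7, 3>

The first coordinate reflects between -8 and 2, moving 3 per step.
  step 5: -1 → 2
  step 6: 2 → -1
  step 7: -1 → -4
  step 8: -4 → -7
The second coordinate changes by -1 each step: at step 8 it is 3.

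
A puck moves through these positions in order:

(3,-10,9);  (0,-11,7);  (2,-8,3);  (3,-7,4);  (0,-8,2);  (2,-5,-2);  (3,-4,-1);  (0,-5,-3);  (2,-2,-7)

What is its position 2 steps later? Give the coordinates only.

The moves between consecutive positions are (-3,-1,-2), (+2,+3,-4), (+1,+1,+1), (-3,-1,-2), (+2,+3,-4), (+1,+1,+1), (-3,-1,-2), (+2,+3,-4); they repeat the 3-cycle [(-3,-1,-2), (+2,+3,-4), (+1,+1,+1)].
step 9: apply (+1,+1,+1) → (3,-1,-6)
step 10: apply (-3,-1,-2) → (0,-2,-8)

(0,-2,-8)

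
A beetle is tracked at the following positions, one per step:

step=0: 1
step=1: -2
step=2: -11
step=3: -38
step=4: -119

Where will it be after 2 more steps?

The jumps are -3, -9, -27, -81 — a geometric progression with ratio 3.
step 5: -119 − 243 → -362
step 6: -362 − 729 → -1091

-1091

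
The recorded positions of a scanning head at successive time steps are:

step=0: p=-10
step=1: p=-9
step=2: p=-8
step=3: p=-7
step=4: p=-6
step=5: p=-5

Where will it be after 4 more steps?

Each step adds +1 to the position.
step 6: -5 + 1 → p=-4
step 7: -4 + 1 → p=-3
step 8: -3 + 1 → p=-2
step 9: -2 + 1 → p=-1

p=-1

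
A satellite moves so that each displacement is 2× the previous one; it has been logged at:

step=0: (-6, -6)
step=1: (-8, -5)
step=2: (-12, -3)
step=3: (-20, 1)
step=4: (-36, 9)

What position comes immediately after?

The jumps are (-2, +1), (-4, +2), (-8, +4), (-16, +8) — a geometric progression with ratio 2.
step 5: (-36, 9) + (-32, +16) → (-68, 25)

(-68, 25)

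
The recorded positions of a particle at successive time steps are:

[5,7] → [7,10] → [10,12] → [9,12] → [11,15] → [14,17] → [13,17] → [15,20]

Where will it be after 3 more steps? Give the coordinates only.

[19,25]

Step-to-step displacements: [+2,+3], [+3,+2], [-1,+0], [+2,+3], [+3,+2], [-1,+0], [+2,+3] — a repeating cycle of length 3.
step 8: apply [+3,+2] → [18,22]
step 9: apply [-1,+0] → [17,22]
step 10: apply [+2,+3] → [19,25]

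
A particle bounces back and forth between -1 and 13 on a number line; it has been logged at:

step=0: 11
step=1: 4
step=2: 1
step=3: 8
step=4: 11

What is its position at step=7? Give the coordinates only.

The value travels 7 per step and bounces off the walls at -1 and 13.
  step 5: 11 → 4
  step 6: 4 → 1
  step 7: 1 → 8

8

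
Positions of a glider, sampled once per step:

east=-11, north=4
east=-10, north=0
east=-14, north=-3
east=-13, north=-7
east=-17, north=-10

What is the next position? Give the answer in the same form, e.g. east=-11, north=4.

Step-to-step displacements: (+1,-4), (-4,-3), (+1,-4), (-4,-3) — a repeating cycle of length 2.
step 5: apply (+1,-4) → east=-16, north=-14

east=-16, north=-14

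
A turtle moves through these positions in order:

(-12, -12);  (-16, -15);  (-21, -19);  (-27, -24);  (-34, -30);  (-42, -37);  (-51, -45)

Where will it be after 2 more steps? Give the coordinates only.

Taking differences between consecutive positions: (-4, -3), (-5, -4), (-6, -5), (-7, -6), (-8, -7), (-9, -8). These grow by (-1, -1) each step.
step 7: (-51, -45) + (-10, -9) → (-61, -54)
step 8: (-61, -54) + (-11, -10) → (-72, -64)

(-72, -64)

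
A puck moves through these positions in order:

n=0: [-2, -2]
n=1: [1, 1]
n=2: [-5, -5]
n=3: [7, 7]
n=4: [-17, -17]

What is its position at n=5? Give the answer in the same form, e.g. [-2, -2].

The jumps are [+3, +3], [-6, -6], [+12, +12], [-24, -24] — a geometric progression with ratio -2.
step 5: [-17, -17] + [+48, +48] → [31, 31]

[31, 31]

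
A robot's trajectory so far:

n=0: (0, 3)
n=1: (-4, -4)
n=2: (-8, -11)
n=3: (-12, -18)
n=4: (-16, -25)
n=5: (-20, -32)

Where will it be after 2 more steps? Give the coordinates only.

Constant displacement of (-4, -7) per step.
step 6: (-20, -32) + (-4, -7) → (-24, -39)
step 7: (-24, -39) + (-4, -7) → (-28, -46)

(-28, -46)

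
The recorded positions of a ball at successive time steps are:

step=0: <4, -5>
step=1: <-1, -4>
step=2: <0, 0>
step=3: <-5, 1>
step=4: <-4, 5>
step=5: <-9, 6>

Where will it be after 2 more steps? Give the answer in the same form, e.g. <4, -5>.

Differencing gives <-5, +1>, <+1, +4>, <-5, +1>, <+1, +4>, <-5, +1>. This is the pattern <-5, +1>, <+1, +4> repeated.
step 6: apply <+1, +4> → <-8, 10>
step 7: apply <-5, +1> → <-13, 11>

<-13, 11>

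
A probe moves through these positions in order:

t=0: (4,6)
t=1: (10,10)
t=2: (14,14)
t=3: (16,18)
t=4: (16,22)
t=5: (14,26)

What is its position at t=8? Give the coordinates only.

Successive displacements: (+6,+4), (+4,+4), (+2,+4), (+0,+4), (-2,+4) — each changes by (-2,+0).
step 6: (14,26) + (-4,+4) → (10,30)
step 7: (10,30) + (-6,+4) → (4,34)
step 8: (4,34) + (-8,+4) → (-4,38)

(-4,38)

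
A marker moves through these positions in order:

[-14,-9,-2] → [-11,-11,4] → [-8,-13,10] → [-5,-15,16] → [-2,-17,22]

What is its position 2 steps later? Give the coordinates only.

Constant displacement of [+3,-2,+6] per step.
step 5: [-2,-17,22] + [+3,-2,+6] → [1,-19,28]
step 6: [1,-19,28] + [+3,-2,+6] → [4,-21,34]

[4,-21,34]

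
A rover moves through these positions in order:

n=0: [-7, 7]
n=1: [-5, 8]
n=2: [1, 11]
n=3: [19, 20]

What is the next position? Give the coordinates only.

[73, 47]

Consecutive displacements [+2, +1], [+6, +3], [+18, +9] scale by a factor of 3 each step.
step 4: [19, 20] + [+54, +27] → [73, 47]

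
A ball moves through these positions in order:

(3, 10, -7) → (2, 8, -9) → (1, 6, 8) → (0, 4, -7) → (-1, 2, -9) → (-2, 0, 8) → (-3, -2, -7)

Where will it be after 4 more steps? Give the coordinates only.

(-7, -10, -9)

The first coordinate changes by -1 each step, so at step 10 it is 3 + 10·(-1) = -7.
The second coordinate changes by -2 each step, so at step 10 it is 10 + 10·(-2) = -10.
The third coordinate repeats the cycle [-7, -9, 8] with period 3; step 10 mod 3 = 1, giving -9.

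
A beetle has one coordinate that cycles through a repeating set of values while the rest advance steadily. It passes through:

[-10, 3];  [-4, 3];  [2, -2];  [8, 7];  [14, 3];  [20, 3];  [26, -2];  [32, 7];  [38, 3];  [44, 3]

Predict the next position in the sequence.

The first coordinate changes by +6 each step, so at step 10 it is -10 + 10·(6) = 50.
The second coordinate repeats the cycle [3, 3, -2, 7] with period 4; step 10 mod 4 = 2, giving -2.

[50, -2]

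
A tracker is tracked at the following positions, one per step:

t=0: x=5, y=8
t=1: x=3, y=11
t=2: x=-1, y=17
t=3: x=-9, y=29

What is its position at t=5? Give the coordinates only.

x=-57, y=101

The jumps are (-2, +3), (-4, +6), (-8, +12) — a geometric progression with ratio 2.
step 4: x=-9, y=29 + (-16, +24) → x=-25, y=53
step 5: x=-25, y=53 + (-32, +48) → x=-57, y=101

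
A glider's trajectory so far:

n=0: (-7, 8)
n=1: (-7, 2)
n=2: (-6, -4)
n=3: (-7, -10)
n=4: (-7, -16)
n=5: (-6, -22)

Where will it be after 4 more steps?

The first coordinate repeats the cycle [-7, -7, -6] with period 3; step 9 mod 3 = 0, giving -7.
The second coordinate changes by -6 each step, so at step 9 it is 8 + 9·(-6) = -46.

(-7, -46)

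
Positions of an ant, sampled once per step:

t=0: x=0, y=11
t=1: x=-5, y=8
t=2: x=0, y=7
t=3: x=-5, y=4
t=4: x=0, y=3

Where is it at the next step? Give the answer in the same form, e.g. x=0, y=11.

Step-to-step displacements: (-5, -3), (+5, -1), (-5, -3), (+5, -1) — a repeating cycle of length 2.
step 5: apply (-5, -3) → x=-5, y=0

x=-5, y=0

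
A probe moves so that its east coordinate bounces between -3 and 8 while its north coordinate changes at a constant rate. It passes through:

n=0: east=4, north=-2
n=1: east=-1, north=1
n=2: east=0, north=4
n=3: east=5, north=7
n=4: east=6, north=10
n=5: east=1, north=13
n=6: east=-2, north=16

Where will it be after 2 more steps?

The east coordinate reflects between -3 and 8, moving 5 per step.
  step 7: -2 → 3
  step 8: 3 → 8
The north coordinate changes by +3 each step: at step 8 it is 22.

east=8, north=22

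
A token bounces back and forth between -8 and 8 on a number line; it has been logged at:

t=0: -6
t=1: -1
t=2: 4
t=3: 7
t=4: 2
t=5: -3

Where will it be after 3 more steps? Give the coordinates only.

The value reflects between -8 and 8, moving 5 per step.
  step 6: -3 → -8
  step 7: -8 → -3
  step 8: -3 → 2

2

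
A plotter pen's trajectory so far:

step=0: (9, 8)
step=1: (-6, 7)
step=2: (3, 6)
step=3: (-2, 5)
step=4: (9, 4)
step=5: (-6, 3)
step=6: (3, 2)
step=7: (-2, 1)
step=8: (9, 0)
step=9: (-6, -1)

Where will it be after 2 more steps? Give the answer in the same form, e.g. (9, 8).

(-2, -3)

The first coordinate repeats the cycle [9, -6, 3, -2] with period 4; step 11 mod 4 = 3, giving -2.
The second coordinate changes by -1 each step, so at step 11 it is 8 + 11·(-1) = -3.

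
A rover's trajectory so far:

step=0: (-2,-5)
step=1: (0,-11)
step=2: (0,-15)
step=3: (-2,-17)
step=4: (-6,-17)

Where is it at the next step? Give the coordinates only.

(-12,-15)

First differences are (+2,-6), (+0,-4), (-2,-2), (-4,+0); their common second difference is (-2,+2) (constant acceleration).
step 5: (-6,-17) + (-6,+2) → (-12,-15)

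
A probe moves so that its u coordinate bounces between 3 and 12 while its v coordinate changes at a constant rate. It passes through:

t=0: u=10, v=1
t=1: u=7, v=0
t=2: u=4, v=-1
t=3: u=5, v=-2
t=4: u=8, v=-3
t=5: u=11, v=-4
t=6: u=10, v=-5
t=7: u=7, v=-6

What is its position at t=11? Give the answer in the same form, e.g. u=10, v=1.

The u coordinate reflects between 3 and 12, moving 3 per step.
  step 8: 7 → 4
  step 9: 4 → 5
  step 10: 5 → 8
  step 11: 8 → 11
The v coordinate changes by -1 each step: at step 11 it is -10.

u=11, v=-10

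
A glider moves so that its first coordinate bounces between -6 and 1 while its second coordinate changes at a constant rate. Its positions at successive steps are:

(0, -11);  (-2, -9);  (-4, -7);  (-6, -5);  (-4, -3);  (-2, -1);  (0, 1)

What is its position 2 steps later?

(-2, 5)

The first coordinate travels 2 per step and bounces off the walls at -6 and 1.
  step 7: 0 → 0
  step 8: 0 → -2
The second coordinate changes by +2 each step: at step 8 it is 5.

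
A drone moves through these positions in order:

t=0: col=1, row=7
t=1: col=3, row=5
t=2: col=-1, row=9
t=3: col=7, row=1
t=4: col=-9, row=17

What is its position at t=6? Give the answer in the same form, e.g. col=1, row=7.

The jumps are (+2,-2), (-4,+4), (+8,-8), (-16,+16) — a geometric progression with ratio -2.
step 5: col=-9, row=17 + (+32,-32) → col=23, row=-15
step 6: col=23, row=-15 + (-64,+64) → col=-41, row=49

col=-41, row=49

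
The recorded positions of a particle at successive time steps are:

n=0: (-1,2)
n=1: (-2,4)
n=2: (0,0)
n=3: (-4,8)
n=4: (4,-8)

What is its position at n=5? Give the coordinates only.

Consecutive displacements (-1,+2), (+2,-4), (-4,+8), (+8,-16) scale by a factor of -2 each step.
step 5: (4,-8) + (-16,+32) → (-12,24)

(-12,24)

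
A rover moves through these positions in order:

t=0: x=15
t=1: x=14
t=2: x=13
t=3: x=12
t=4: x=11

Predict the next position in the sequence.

x=10

Each step adds -1 to the position.
step 5: 11 − 1 → x=10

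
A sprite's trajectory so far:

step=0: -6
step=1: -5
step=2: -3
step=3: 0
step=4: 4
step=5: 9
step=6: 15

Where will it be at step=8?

First differences are +1, +2, +3, +4, +5, +6; their common second difference is +1 (constant acceleration).
step 7: 15 + 7 → 22
step 8: 22 + 8 → 30

30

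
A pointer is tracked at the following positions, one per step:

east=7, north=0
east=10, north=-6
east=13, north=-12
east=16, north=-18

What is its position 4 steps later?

east=28, north=-42

The position changes by (+3, -6) every step.
step 4: east=16, north=-18 + (+3, -6) → east=19, north=-24
step 5: east=19, north=-24 + (+3, -6) → east=22, north=-30
step 6: east=22, north=-30 + (+3, -6) → east=25, north=-36
step 7: east=25, north=-36 + (+3, -6) → east=28, north=-42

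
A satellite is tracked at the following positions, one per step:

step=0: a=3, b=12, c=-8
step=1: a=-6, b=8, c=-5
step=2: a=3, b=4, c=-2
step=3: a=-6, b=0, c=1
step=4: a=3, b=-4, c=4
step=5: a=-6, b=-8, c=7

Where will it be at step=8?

a=3, b=-20, c=16

A: cycles through 3, -6 every 2 steps. Step 8 lands at position 0 of the cycle → 3.
B: linear, -4 per step → -20 at step 8.
C: linear, +3 per step → 16 at step 8.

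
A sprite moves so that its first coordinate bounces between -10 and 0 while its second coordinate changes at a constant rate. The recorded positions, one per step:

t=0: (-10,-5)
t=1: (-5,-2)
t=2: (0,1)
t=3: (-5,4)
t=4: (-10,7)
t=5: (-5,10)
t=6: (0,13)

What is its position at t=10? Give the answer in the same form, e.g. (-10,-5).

(0,25)

The first coordinate reflects between -10 and 0, moving 5 per step.
  step 7: 0 → -5
  step 8: -5 → -10
  step 9: -10 → -5
  step 10: -5 → 0
The second coordinate changes by +3 each step: at step 10 it is 25.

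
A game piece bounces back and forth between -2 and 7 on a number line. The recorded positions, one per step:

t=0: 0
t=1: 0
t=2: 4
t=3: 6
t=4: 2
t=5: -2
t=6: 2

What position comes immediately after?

The value travels 4 per step and bounces off the walls at -2 and 7.
  step 7: 2 → 6

6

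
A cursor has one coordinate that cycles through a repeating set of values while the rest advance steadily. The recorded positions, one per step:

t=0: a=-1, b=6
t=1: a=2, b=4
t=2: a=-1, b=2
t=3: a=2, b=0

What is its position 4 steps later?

a=2, b=-8

The a coordinate repeats the cycle [-1, 2] with period 2; step 7 mod 2 = 1, giving 2.
The b coordinate changes by -2 each step, so at step 7 it is 6 + 7·(-2) = -8.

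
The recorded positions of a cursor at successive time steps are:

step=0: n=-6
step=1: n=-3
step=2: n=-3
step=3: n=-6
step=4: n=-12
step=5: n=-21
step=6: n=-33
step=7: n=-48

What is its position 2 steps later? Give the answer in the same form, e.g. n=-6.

First differences are +3, +0, -3, -6, -9, -12, -15; their common second difference is -3 (constant acceleration).
step 8: -48 − 18 → n=-66
step 9: -66 − 21 → n=-87

n=-87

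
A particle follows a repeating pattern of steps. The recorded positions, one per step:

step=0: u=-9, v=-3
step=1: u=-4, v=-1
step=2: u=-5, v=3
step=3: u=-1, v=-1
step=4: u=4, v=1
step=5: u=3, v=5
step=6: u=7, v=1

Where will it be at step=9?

u=15, v=3

The moves between consecutive positions are (+5, +2), (-1, +4), (+4, -4), (+5, +2), (-1, +4), (+4, -4); they repeat the 3-cycle [(+5, +2), (-1, +4), (+4, -4)].
step 7: apply (+5, +2) → u=12, v=3
step 8: apply (-1, +4) → u=11, v=7
step 9: apply (+4, -4) → u=15, v=3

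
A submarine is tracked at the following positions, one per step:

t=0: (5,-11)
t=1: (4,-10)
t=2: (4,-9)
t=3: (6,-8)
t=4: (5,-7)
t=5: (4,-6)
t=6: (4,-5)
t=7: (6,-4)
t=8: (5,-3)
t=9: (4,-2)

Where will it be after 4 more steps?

First: cycles through 5, 4, 4, 6 every 4 steps. Step 13 lands at position 1 of the cycle → 4.
Second: linear, +1 per step → 2 at step 13.

(4,2)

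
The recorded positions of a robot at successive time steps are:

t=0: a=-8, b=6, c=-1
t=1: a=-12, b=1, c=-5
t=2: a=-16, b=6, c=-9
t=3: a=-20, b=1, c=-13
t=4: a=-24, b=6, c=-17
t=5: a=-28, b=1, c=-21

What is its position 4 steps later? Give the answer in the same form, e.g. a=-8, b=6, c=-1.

a=-44, b=1, c=-37

A: linear, -4 per step → -44 at step 9.
B: cycles through 6, 1 every 2 steps. Step 9 lands at position 1 of the cycle → 1.
C: linear, -4 per step → -37 at step 9.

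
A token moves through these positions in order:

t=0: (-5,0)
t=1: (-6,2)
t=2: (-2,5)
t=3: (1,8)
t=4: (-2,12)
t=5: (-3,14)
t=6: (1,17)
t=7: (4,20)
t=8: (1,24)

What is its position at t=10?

Step-to-step displacements: (-1,+2), (+4,+3), (+3,+3), (-3,+4), (-1,+2), (+4,+3), (+3,+3), (-3,+4) — a repeating cycle of length 4.
step 9: apply (-1,+2) → (0,26)
step 10: apply (+4,+3) → (4,29)

(4,29)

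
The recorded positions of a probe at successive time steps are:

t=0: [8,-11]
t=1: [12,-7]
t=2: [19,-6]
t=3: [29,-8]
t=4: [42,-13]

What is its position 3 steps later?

[99,-46]

Successive displacements: [+4,+4], [+7,+1], [+10,-2], [+13,-5] — each changes by [+3,-3].
step 5: [42,-13] + [+16,-8] → [58,-21]
step 6: [58,-21] + [+19,-11] → [77,-32]
step 7: [77,-32] + [+22,-14] → [99,-46]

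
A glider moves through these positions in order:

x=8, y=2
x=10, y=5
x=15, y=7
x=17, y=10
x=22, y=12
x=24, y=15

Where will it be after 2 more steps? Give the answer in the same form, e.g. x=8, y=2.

x=31, y=20

Differencing gives (+2, +3), (+5, +2), (+2, +3), (+5, +2), (+2, +3). This is the pattern (+2, +3), (+5, +2) repeated.
step 6: apply (+5, +2) → x=29, y=17
step 7: apply (+2, +3) → x=31, y=20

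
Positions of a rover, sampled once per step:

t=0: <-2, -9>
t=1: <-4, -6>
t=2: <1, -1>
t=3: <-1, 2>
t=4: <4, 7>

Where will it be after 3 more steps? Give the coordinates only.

The moves between consecutive positions are <-2, +3>, <+5, +5>, <-2, +3>, <+5, +5>; they repeat the 2-cycle [<-2, +3>, <+5, +5>].
step 5: apply <-2, +3> → <2, 10>
step 6: apply <+5, +5> → <7, 15>
step 7: apply <-2, +3> → <5, 18>

<5, 18>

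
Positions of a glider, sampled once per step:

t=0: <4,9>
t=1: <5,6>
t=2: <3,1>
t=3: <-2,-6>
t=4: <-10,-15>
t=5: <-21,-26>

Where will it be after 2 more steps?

Taking differences between consecutive positions: <+1,-3>, <-2,-5>, <-5,-7>, <-8,-9>, <-11,-11>. These grow by <-3,-2> each step.
step 6: <-21,-26> + <-14,-13> → <-35,-39>
step 7: <-35,-39> + <-17,-15> → <-52,-54>

<-52,-54>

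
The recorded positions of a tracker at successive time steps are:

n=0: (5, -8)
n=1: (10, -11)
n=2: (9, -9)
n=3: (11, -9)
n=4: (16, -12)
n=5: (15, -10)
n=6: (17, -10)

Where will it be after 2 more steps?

Step-to-step displacements: (+5, -3), (-1, +2), (+2, +0), (+5, -3), (-1, +2), (+2, +0) — a repeating cycle of length 3.
step 7: apply (+5, -3) → (22, -13)
step 8: apply (-1, +2) → (21, -11)

(21, -11)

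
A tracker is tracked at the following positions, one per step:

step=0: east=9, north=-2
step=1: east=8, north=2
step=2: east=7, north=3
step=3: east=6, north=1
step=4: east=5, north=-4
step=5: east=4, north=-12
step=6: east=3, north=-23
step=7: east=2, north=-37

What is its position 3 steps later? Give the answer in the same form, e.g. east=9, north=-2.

east=-1, north=-97

Successive displacements: (-1, +4), (-1, +1), (-1, -2), (-1, -5), (-1, -8), (-1, -11), (-1, -14) — each changes by (+0, -3).
step 8: east=2, north=-37 + (-1, -17) → east=1, north=-54
step 9: east=1, north=-54 + (-1, -20) → east=0, north=-74
step 10: east=0, north=-74 + (-1, -23) → east=-1, north=-97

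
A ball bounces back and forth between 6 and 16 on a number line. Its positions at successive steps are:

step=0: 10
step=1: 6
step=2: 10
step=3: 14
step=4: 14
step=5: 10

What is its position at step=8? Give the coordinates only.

The value travels 4 per step and bounces off the walls at 6 and 16.
  step 6: 10 → 6
  step 7: 6 → 10
  step 8: 10 → 14

14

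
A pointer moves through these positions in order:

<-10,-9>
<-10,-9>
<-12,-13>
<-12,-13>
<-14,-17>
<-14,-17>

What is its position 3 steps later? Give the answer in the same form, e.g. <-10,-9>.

<-18,-25>

The moves between consecutive positions are <+0,+0>, <-2,-4>, <+0,+0>, <-2,-4>, <+0,+0>; they repeat the 2-cycle [<+0,+0>, <-2,-4>].
step 6: apply <-2,-4> → <-16,-21>
step 7: apply <+0,+0> → <-16,-21>
step 8: apply <-2,-4> → <-18,-25>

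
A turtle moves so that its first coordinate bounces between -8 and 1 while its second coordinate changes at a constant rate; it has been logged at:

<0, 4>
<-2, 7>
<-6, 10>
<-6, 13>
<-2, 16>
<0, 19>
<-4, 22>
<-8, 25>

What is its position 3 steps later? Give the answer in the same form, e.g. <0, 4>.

<-2, 34>

The first coordinate reflects between -8 and 1, moving 4 per step.
  step 8: -8 → -4
  step 9: -4 → 0
  step 10: 0 → -2
The second coordinate changes by +3 each step: at step 10 it is 34.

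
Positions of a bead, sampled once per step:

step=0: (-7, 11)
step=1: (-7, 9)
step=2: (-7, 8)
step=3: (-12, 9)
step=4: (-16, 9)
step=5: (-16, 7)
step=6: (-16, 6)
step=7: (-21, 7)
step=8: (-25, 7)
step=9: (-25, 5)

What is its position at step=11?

Step-to-step displacements: (+0, -2), (+0, -1), (-5, +1), (-4, +0), (+0, -2), (+0, -1), (-5, +1), (-4, +0), (+0, -2) — a repeating cycle of length 4.
step 10: apply (+0, -1) → (-25, 4)
step 11: apply (-5, +1) → (-30, 5)

(-30, 5)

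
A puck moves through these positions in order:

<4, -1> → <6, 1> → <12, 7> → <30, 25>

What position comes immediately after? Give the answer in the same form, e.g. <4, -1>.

<84, 79>

The jumps are <+2, +2>, <+6, +6>, <+18, +18> — a geometric progression with ratio 3.
step 4: <30, 25> + <+54, +54> → <84, 79>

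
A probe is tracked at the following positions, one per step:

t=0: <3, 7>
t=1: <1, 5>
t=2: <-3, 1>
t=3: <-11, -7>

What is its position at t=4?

<-27, -23>

The jumps are <-2, -2>, <-4, -4>, <-8, -8> — a geometric progression with ratio 2.
step 4: <-11, -7> + <-16, -16> → <-27, -23>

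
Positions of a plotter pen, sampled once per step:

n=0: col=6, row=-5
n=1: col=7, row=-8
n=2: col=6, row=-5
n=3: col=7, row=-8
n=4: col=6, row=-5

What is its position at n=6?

Consecutive displacements (+1, -3), (-1, +3), (+1, -3), (-1, +3) scale by a factor of -1 each step.
step 5: col=6, row=-5 + (+1, -3) → col=7, row=-8
step 6: col=7, row=-8 + (-1, +3) → col=6, row=-5

col=6, row=-5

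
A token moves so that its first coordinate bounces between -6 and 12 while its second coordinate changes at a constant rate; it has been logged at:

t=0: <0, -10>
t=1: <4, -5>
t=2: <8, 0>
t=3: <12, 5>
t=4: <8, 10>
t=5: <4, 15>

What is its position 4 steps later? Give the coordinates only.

The first coordinate travels 4 per step and bounces off the walls at -6 and 12.
  step 6: 4 → 0
  step 7: 0 → -4
  step 8: -4 → -4
  step 9: -4 → 0
The second coordinate changes by +5 each step: at step 9 it is 35.

<0, 35>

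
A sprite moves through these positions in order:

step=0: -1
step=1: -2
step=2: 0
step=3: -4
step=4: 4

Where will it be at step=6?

20

The jumps are -1, +2, -4, +8 — a geometric progression with ratio -2.
step 5: 4 − 16 → -12
step 6: -12 + 32 → 20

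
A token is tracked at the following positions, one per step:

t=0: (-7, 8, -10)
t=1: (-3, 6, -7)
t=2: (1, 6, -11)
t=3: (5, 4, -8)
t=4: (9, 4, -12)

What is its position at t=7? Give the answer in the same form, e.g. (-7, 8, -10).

(21, 0, -10)

Step-to-step displacements: (+4, -2, +3), (+4, +0, -4), (+4, -2, +3), (+4, +0, -4) — a repeating cycle of length 2.
step 5: apply (+4, -2, +3) → (13, 2, -9)
step 6: apply (+4, +0, -4) → (17, 2, -13)
step 7: apply (+4, -2, +3) → (21, 0, -10)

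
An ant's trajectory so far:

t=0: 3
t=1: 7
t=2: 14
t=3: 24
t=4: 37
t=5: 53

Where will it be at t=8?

119

Taking differences between consecutive positions: +4, +7, +10, +13, +16. These grow by +3 each step.
step 6: 53 + 19 → 72
step 7: 72 + 22 → 94
step 8: 94 + 25 → 119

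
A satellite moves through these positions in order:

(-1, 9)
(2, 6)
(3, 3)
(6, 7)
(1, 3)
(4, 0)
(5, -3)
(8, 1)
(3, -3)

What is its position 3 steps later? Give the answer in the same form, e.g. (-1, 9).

Differencing gives (+3, -3), (+1, -3), (+3, +4), (-5, -4), (+3, -3), (+1, -3), (+3, +4), (-5, -4). This is the pattern (+3, -3), (+1, -3), (+3, +4), (-5, -4) repeated.
step 9: apply (+3, -3) → (6, -6)
step 10: apply (+1, -3) → (7, -9)
step 11: apply (+3, +4) → (10, -5)

(10, -5)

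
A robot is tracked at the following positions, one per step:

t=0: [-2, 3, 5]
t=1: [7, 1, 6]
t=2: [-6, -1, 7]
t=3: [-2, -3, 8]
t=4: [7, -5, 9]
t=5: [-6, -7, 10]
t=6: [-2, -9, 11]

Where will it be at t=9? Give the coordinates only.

The first coordinate repeats the cycle [-2, 7, -6] with period 3; step 9 mod 3 = 0, giving -2.
The second coordinate changes by -2 each step, so at step 9 it is 3 + 9·(-2) = -15.
The third coordinate changes by +1 each step, so at step 9 it is 5 + 9·(1) = 14.

[-2, -15, 14]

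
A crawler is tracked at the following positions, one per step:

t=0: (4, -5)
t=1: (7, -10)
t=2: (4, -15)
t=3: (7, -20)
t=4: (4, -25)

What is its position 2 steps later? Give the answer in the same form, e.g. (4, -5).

First: cycles through 4, 7 every 2 steps. Step 6 lands at position 0 of the cycle → 4.
Second: linear, -5 per step → -35 at step 6.

(4, -35)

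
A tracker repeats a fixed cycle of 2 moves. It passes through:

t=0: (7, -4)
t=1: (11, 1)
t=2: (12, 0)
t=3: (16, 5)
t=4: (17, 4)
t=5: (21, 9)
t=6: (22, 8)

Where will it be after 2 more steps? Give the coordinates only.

Differencing gives (+4, +5), (+1, -1), (+4, +5), (+1, -1), (+4, +5), (+1, -1). This is the pattern (+4, +5), (+1, -1) repeated.
step 7: apply (+4, +5) → (26, 13)
step 8: apply (+1, -1) → (27, 12)

(27, 12)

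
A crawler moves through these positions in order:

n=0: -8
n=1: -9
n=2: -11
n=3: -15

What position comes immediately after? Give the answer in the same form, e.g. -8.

Step-to-step displacements: -1, -2, -4; each is 2× the previous.
step 4: -15 − 8 → -23

-23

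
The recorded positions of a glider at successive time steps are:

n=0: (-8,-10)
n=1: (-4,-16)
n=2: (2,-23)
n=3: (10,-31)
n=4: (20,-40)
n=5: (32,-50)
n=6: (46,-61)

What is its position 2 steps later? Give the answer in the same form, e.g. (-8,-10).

(80,-86)

Taking differences between consecutive positions: (+4,-6), (+6,-7), (+8,-8), (+10,-9), (+12,-10), (+14,-11). These grow by (+2,-1) each step.
step 7: (46,-61) + (+16,-12) → (62,-73)
step 8: (62,-73) + (+18,-13) → (80,-86)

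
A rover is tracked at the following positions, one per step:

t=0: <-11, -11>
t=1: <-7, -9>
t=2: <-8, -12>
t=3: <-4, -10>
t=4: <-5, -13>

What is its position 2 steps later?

The moves between consecutive positions are <+4, +2>, <-1, -3>, <+4, +2>, <-1, -3>; they repeat the 2-cycle [<+4, +2>, <-1, -3>].
step 5: apply <+4, +2> → <-1, -11>
step 6: apply <-1, -3> → <-2, -14>

<-2, -14>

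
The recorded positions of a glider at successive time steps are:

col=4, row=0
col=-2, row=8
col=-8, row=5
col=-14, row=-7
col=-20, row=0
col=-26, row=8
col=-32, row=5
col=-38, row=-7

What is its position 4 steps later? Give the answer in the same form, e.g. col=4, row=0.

The col coordinate changes by -6 each step, so at step 11 it is 4 + 11·(-6) = -62.
The row coordinate repeats the cycle [0, 8, 5, -7] with period 4; step 11 mod 4 = 3, giving -7.

col=-62, row=-7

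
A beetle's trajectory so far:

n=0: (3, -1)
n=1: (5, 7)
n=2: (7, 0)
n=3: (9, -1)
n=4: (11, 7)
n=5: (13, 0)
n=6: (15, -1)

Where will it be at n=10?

(23, 7)

The first coordinate changes by +2 each step, so at step 10 it is 3 + 10·(2) = 23.
The second coordinate repeats the cycle [-1, 7, 0] with period 3; step 10 mod 3 = 1, giving 7.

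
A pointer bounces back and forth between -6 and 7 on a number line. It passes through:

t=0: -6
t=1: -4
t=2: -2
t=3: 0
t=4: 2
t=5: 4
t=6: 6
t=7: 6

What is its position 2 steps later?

2

The value travels 2 per step and bounces off the walls at -6 and 7.
  step 8: 6 → 4
  step 9: 4 → 2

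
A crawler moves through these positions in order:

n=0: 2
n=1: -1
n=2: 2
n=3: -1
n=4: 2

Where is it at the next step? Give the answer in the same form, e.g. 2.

Consecutive displacements -3, +3, -3, +3 scale by a factor of -1 each step.
step 5: 2 − 3 → -1

-1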